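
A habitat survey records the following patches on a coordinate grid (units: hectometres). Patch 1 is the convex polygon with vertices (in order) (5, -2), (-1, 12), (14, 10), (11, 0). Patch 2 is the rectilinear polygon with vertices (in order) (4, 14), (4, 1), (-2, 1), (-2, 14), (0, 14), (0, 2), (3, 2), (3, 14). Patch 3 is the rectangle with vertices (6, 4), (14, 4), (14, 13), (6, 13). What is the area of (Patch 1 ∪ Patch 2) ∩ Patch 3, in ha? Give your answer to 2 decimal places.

The region (Patch 1 ∪ Patch 2) ∩ Patch 3 is the polygon with vertices (14,10), (12.2,4), (6,4), (6,11.067).
By the shoelace formula its area is 46.87.

46.87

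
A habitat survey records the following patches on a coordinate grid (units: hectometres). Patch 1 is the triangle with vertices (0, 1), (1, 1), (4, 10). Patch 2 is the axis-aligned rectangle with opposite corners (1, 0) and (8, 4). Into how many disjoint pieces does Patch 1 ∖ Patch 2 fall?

Patch 1 ∖ Patch 2 splits into 2 disjoint pieces (area 1.125, area 2).

2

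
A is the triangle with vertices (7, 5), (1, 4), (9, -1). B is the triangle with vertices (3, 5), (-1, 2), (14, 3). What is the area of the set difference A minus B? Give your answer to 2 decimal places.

|A| = 19, |A∩B| = 10.497.
|A ∖ B| = |A| − |A∩B| = 19 − 10.497 = 8.50.

8.50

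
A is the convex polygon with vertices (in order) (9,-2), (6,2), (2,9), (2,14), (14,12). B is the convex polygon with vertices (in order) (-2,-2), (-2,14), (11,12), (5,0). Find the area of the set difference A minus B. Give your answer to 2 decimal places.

51.77

|A| = 109, |A∩B| = 57.2308.
|A ∖ B| = |A| − |A∩B| = 109 − 57.2308 = 51.77.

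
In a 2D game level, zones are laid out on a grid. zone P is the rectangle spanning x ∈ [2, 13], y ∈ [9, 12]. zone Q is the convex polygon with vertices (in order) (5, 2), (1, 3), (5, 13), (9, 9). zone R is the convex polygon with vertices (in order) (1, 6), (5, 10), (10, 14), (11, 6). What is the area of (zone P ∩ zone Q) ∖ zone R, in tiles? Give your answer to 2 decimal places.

|zone P ∩ zone Q| = 10.5.
|(zone P ∩ zone Q) ∩ zone R| = 6.
|(zone P ∩ zone Q) ∖ zone R| = 10.5 − 6 = 4.50.

4.50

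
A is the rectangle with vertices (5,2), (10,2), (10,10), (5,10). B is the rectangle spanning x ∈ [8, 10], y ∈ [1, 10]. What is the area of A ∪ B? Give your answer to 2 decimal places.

42.00

By inclusion–exclusion:
Individual areas: |A| = 40, |B| = 18.
|A∩B|: x∈[8,10], y∈[2,10] → 2·8 = 16.
|A ∪ B| = 58 − 16 = 42.00.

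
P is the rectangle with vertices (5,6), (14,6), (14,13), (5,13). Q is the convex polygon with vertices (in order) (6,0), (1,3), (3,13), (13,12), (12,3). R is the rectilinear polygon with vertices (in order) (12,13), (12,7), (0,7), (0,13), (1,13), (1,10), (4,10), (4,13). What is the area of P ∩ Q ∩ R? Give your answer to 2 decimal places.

The intersection is the polygon with vertices (5,12.8), (12,12.1), (12,7), (5,7).
By the shoelace formula its area is 38.15.

38.15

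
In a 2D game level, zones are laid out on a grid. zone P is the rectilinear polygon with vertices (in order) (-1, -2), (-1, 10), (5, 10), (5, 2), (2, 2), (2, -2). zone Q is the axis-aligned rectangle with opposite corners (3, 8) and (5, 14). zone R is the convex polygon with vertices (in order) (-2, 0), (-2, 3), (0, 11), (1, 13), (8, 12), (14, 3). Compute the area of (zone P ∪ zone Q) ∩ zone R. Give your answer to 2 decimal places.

56.61

|zone P ∪ zone Q| = 68.
|(zone P ∪ zone Q) ∩ zone R| = 56.61.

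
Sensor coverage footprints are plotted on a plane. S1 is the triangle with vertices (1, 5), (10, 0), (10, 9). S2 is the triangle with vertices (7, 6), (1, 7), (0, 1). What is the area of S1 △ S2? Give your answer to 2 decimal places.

|S1| = 40.5, |S2| = 18.5, |S1∩S2| = 8.3335.
|S1 △ S2| = |S1| + |S2| − 2·|S1∩S2| = 40.5 + 18.5 − 16.667 = 42.33.

42.33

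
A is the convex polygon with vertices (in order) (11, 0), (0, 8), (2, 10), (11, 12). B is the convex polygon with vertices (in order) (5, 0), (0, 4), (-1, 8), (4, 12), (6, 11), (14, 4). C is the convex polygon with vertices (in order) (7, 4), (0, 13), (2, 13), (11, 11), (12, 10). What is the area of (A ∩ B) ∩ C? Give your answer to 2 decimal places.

25.36

The region (A ∩ B) ∩ C is the polygon with vertices (6.101,10.911), (9.952,7.542), (7,4), (2.284,10.063).
By the shoelace formula its area is 25.36.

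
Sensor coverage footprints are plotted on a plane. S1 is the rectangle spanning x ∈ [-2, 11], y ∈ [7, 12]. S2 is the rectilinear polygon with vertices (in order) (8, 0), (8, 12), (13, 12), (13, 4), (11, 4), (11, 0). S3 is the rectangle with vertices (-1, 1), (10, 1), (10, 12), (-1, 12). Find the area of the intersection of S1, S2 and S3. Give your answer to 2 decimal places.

10.00

The intersection is the polygon with vertices (8,7), (8,12), (10,12), (10,7).
By the shoelace formula its area is 10.00.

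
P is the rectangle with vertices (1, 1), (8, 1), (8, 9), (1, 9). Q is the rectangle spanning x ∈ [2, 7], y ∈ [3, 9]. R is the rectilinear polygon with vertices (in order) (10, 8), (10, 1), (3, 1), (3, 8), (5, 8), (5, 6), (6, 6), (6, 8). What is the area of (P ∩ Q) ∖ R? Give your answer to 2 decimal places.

|P ∩ Q| = 30.
|(P ∩ Q) ∩ R| = 18.
|(P ∩ Q) ∖ R| = 30 − 18 = 12.00.

12.00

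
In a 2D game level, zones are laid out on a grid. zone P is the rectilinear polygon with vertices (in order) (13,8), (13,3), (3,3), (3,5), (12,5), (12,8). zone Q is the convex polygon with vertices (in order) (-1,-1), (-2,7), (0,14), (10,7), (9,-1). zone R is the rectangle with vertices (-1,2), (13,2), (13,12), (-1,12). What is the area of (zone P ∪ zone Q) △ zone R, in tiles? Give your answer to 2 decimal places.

79.73

|zone P ∪ zone Q| = 139.75.
|(zone P ∪ zone Q) ∩ zone R| = 100.0089.
|(zone P ∪ zone Q) △ zone R| = 139.75 + 140 − 200.0179 = 79.73.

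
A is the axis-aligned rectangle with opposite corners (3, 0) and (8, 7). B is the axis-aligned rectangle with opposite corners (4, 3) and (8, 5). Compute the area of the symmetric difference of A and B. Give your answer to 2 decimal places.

|A∩B|: x∈[4,8], y∈[3,5] → 4·2 = 8.
|A △ B| = |A| + |B| − 2·|A∩B| = 35 + 8 − 16 = 27.00.

27.00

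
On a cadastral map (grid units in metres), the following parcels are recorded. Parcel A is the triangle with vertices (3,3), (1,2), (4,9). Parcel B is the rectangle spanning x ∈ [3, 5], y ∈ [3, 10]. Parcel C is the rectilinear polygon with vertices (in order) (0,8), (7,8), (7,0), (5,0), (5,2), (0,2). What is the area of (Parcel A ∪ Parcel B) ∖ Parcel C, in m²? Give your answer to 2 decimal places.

4.00

|Parcel A ∪ Parcel B| = 17.6667.
|(Parcel A ∪ Parcel B) ∩ Parcel C| = 13.6667.
|(Parcel A ∪ Parcel B) ∖ Parcel C| = 17.6667 − 13.6667 = 4.00.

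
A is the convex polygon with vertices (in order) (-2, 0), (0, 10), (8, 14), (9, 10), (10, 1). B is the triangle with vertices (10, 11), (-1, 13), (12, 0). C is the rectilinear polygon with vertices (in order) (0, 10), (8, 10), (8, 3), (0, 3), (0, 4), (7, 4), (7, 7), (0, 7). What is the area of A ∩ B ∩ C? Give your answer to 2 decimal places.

16.00

The intersection is the polygon with vertices (7,5), (7,7), (5,7), (2,10), (8,10), (8,4).
By the shoelace formula its area is 16.00.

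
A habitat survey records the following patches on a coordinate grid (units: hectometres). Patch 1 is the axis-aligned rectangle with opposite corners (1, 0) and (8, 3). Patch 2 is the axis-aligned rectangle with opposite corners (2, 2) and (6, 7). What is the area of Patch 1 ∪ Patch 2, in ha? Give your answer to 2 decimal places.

37.00

By inclusion–exclusion:
Individual areas: |Patch 1| = 21, |Patch 2| = 20.
|Patch 1∩Patch 2|: x∈[2,6], y∈[2,3] → 4·1 = 4.
|Patch 1 ∪ Patch 2| = 41 − 4 = 37.00.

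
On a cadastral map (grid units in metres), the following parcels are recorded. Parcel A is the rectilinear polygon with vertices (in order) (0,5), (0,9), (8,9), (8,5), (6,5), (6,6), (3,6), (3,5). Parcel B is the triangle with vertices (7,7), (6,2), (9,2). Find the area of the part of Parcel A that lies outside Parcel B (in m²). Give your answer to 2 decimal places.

27.80

|Parcel A| = 29, |Parcel A∩Parcel B| = 1.2.
|Parcel A ∖ Parcel B| = |Parcel A| − |Parcel A∩Parcel B| = 29 − 1.2 = 27.80.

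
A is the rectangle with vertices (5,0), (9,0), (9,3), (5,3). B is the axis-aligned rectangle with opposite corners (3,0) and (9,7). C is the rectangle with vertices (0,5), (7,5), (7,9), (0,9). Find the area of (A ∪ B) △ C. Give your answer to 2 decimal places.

|A ∪ B| = 42.
|(A ∪ B) ∩ C| = 8.
|(A ∪ B) △ C| = 42 + 28 − 16 = 54.00.

54.00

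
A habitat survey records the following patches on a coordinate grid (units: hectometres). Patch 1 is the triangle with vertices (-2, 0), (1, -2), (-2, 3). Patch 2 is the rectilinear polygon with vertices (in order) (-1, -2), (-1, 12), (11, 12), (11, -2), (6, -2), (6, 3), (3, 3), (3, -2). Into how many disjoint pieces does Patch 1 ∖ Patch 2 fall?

1

Patch 1 ∖ Patch 2 is a single connected region.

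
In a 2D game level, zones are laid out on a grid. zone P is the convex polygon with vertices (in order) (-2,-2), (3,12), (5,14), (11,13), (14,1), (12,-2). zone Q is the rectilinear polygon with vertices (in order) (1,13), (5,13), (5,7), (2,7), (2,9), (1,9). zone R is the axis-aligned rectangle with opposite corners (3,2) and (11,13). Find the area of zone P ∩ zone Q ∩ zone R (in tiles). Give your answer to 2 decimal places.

The intersection is the polygon with vertices (4,13), (5,13), (5,7), (3,7), (3,12).
By the shoelace formula its area is 11.50.

11.50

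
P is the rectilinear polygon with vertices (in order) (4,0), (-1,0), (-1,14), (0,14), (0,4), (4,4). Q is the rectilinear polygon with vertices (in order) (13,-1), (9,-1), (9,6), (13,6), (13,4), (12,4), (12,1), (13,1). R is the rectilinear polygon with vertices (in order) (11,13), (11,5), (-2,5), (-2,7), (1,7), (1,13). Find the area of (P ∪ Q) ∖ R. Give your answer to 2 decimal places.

51.00

|P ∪ Q| = 55.
|(P ∪ Q) ∩ R| = 4.
|(P ∪ Q) ∖ R| = 55 − 4 = 51.00.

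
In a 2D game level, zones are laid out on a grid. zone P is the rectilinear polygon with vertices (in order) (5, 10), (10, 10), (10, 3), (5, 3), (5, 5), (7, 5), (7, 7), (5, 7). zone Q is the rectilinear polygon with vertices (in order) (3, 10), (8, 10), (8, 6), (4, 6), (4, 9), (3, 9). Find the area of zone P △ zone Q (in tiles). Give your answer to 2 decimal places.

28.00

|zone P| = 31, |zone Q| = 17, |zone P∩zone Q| = 10.
|zone P △ zone Q| = |zone P| + |zone Q| − 2·|zone P∩zone Q| = 31 + 17 − 20 = 28.00.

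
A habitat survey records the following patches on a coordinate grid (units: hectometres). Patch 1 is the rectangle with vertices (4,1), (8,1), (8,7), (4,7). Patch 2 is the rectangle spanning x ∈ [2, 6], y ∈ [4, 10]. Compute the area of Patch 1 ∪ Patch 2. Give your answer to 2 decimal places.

42.00

By inclusion–exclusion:
Individual areas: |Patch 1| = 24, |Patch 2| = 24.
|Patch 1∩Patch 2|: x∈[4,6], y∈[4,7] → 2·3 = 6.
|Patch 1 ∪ Patch 2| = 48 − 6 = 42.00.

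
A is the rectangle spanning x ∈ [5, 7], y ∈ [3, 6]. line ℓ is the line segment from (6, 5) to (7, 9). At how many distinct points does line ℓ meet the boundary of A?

1

The segment meets the boundary at (6.25,6).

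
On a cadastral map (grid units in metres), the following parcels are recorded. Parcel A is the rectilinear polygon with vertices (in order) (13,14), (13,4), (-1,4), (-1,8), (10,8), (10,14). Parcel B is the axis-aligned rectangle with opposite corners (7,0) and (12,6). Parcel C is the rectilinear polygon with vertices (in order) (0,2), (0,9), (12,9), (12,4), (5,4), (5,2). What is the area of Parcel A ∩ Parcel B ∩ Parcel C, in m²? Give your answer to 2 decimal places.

10.00

The intersection is the polygon with vertices (7,6), (12,6), (12,4), (7,4).
By the shoelace formula its area is 10.00.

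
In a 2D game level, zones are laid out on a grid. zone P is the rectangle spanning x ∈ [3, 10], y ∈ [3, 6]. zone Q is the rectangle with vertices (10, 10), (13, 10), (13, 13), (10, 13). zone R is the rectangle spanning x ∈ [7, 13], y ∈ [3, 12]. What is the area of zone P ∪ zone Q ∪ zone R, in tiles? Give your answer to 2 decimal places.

By inclusion–exclusion:
Individual areas: |zone P| = 21, |zone Q| = 9, |zone R| = 54.
|zone P∩zone Q| = 0 (no overlap).
|zone P∩zone R|: x∈[7,10], y∈[3,6] → 3·3 = 9.
|zone Q∩zone R|: x∈[10,13], y∈[10,12] → 3·2 = 6.
|zone P∩zone Q∩zone R| = 0.
|zone P ∪ zone Q ∪ zone R| = 84 − 15 + 0 = 69.00.

69.00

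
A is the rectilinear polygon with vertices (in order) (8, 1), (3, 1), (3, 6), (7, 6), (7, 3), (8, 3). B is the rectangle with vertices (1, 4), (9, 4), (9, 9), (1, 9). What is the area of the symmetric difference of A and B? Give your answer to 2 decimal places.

46.00

|A| = 22, |B| = 40, |A∩B| = 8.
|A △ B| = |A| + |B| − 2·|A∩B| = 22 + 40 − 16 = 46.00.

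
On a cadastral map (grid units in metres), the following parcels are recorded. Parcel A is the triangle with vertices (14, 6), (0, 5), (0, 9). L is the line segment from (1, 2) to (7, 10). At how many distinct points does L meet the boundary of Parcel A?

2

The segment meets the boundary at (5.385,7.846), (3.434,5.245).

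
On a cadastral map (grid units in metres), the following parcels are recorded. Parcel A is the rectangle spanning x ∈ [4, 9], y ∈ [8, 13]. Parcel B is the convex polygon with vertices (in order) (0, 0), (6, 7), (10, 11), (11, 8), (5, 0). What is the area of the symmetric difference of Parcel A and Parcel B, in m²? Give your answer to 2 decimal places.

63.50

|Parcel A| = 25, |Parcel B| = 42.5, |Parcel A∩Parcel B| = 2.
|Parcel A △ Parcel B| = |Parcel A| + |Parcel B| − 2·|Parcel A∩Parcel B| = 25 + 42.5 − 4 = 63.50.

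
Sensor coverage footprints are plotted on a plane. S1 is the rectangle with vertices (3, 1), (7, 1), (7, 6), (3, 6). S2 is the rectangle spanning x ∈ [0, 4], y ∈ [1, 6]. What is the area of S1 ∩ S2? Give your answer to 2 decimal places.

5.00

|S1∩S2|: x∈[3,4], y∈[1,6] → 1·5 = 5.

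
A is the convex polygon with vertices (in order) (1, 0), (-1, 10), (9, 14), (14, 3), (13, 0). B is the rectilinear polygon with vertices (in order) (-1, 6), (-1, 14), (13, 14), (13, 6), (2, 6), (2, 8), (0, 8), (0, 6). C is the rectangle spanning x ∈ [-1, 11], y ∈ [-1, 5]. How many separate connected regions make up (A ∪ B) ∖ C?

1

(A ∪ B) ∖ C is a single connected region.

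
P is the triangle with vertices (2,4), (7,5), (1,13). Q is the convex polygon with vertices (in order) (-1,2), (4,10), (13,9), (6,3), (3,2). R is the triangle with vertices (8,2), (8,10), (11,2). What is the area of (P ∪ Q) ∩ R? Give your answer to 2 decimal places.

The region (P ∪ Q) ∩ R is the polygon with vertices (8.174,9.536), (9.5,6), (8,4.714), (8,9.556).
By the shoelace formula its area is 3.93.

3.93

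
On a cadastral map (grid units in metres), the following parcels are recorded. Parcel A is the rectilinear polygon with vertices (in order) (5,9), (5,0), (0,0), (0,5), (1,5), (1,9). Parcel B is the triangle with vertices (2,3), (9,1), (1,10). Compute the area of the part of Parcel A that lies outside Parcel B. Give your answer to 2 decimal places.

|Parcel A| = 41, |Parcel A∩Parcel B| = 16.4127.
|Parcel A ∖ Parcel B| = |Parcel A| − |Parcel A∩Parcel B| = 41 − 16.4127 = 24.59.

24.59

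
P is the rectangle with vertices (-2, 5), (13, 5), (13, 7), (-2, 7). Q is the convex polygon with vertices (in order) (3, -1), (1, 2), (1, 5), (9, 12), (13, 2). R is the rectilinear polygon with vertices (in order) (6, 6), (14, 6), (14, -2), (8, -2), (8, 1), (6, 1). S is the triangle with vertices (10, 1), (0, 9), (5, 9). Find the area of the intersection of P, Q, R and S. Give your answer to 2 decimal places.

1.19

The intersection is the polygon with vertices (6,5), (6,6), (6.875,6), (7.5,5).
By the shoelace formula its area is 1.19.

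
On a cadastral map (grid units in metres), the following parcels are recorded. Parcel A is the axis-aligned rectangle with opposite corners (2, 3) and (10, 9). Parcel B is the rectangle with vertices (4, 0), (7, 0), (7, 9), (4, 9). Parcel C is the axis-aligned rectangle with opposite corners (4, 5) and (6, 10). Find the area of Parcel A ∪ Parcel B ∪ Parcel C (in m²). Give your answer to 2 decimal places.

By inclusion–exclusion:
Individual areas: |Parcel A| = 48, |Parcel B| = 27, |Parcel C| = 10.
|Parcel A∩Parcel B|: x∈[4,7], y∈[3,9] → 3·6 = 18.
|Parcel A∩Parcel C|: x∈[4,6], y∈[5,9] → 2·4 = 8.
|Parcel B∩Parcel C|: x∈[4,6], y∈[5,9] → 2·4 = 8.
|Parcel A∩Parcel B∩Parcel C| = 8.
|Parcel A ∪ Parcel B ∪ Parcel C| = 85 − 34 + 8 = 59.00.

59.00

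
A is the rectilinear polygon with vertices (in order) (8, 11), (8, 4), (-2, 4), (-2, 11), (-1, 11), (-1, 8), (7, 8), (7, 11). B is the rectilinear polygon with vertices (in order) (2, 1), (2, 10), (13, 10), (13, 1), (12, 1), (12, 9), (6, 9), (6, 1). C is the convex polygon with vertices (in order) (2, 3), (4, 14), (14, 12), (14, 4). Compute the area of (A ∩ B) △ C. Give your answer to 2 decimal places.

92.36

|A ∩ B| = 17.
|(A ∩ B) ∩ C| = 14.8182.
|(A ∩ B) △ C| = 17 + 105 − 29.6364 = 92.36.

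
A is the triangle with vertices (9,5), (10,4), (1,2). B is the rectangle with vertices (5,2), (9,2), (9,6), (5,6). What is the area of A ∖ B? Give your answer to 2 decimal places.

1.83

|A| = 5.5, |A∩B| = 3.6667.
|A ∖ B| = |A| − |A∩B| = 5.5 − 3.6667 = 1.83.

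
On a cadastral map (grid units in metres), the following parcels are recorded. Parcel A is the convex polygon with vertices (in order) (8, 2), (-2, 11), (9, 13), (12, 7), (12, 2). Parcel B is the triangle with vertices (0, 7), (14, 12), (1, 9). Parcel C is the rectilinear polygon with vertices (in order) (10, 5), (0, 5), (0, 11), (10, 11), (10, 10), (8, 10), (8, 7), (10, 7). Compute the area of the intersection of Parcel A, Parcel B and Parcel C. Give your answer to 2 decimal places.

9.36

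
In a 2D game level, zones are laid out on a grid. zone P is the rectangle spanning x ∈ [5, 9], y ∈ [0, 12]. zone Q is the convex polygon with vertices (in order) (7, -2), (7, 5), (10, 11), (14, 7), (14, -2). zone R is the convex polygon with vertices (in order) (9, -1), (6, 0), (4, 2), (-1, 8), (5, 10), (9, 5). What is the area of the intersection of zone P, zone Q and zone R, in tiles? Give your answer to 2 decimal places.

The intersection is the polygon with vertices (7,0), (7,5), (7.769,6.538), (9,5), (9,0).
By the shoelace formula its area is 11.54.

11.54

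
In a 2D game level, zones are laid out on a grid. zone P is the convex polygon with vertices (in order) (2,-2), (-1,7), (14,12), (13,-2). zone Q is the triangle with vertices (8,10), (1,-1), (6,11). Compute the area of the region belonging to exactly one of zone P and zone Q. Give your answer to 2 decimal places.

|zone P| = 152, |zone Q| = 14.5, |zone P∩zone Q| = 12.0942.
|zone P △ zone Q| = |zone P| + |zone Q| − 2·|zone P∩zone Q| = 152 + 14.5 − 24.1883 = 142.31.

142.31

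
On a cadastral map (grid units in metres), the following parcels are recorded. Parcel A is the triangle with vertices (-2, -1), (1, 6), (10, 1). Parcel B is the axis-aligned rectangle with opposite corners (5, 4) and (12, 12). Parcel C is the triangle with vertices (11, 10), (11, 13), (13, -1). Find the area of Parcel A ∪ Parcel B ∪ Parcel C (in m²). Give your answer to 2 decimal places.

By inclusion–exclusion:
Individual areas: |Parcel A| = 39, |Parcel B| = 56, |Parcel C| = 3.
|Parcel A∩Parcel B| = 0.
|Parcel A∩Parcel C| = 0.
|Parcel B∩Parcel C| = 2.1786.
|Parcel A∩Parcel B∩Parcel C| = 0.
|Parcel A ∪ Parcel B ∪ Parcel C| = 98 − 2.1786 + 0 = 95.82.

95.82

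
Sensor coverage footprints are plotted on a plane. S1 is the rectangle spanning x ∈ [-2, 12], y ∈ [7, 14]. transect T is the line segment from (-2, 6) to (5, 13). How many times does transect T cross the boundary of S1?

The segment meets the boundary at (-1,7).

1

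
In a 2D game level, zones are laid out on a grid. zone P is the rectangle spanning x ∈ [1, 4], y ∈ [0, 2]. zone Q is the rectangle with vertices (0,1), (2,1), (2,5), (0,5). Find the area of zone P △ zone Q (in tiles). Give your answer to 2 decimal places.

|zone P∩zone Q|: x∈[1,2], y∈[1,2] → 1·1 = 1.
|zone P △ zone Q| = |zone P| + |zone Q| − 2·|zone P∩zone Q| = 6 + 8 − 2 = 12.00.

12.00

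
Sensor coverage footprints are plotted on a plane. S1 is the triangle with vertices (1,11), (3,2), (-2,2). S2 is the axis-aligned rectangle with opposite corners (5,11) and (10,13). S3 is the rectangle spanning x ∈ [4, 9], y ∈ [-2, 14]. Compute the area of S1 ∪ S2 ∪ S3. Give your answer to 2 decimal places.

104.50

By inclusion–exclusion:
Individual areas: |S1| = 22.5, |S2| = 10, |S3| = 80.
|S1∩S2| = 0.
|S1∩S3| = 0.
|S2∩S3|: x∈[5,9], y∈[11,13] → 4·2 = 8.
|S1∩S2∩S3| = 0.
|S1 ∪ S2 ∪ S3| = 112.5 − 8 + 0 = 104.50.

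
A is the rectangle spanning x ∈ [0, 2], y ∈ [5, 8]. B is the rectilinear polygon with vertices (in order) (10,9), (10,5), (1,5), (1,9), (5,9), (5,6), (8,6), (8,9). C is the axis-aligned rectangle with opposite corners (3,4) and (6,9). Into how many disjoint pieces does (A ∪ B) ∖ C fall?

2

(A ∪ B) ∖ C splits into 2 disjoint pieces (area 11, area 10).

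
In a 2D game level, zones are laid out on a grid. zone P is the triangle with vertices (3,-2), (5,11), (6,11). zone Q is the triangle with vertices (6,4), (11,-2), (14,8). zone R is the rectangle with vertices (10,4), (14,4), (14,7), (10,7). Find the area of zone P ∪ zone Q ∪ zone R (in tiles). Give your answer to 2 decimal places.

43.75

By inclusion–exclusion:
Individual areas: |zone P| = 6.5, |zone Q| = 34, |zone R| = 12.
|zone P∩zone Q| = 0.
|zone P∩zone R| = 0.
|zone Q∩zone R| = 8.75.
|zone P∩zone Q∩zone R| = 0.
|zone P ∪ zone Q ∪ zone R| = 52.5 − 8.75 + 0 = 43.75.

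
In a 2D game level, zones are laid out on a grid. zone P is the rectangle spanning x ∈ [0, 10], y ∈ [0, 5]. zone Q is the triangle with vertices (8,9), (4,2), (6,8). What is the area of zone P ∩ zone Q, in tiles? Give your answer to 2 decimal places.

1.07

The intersection is the polygon with vertices (5.714,5), (4,2), (5,5).
By the shoelace formula its area is 1.07.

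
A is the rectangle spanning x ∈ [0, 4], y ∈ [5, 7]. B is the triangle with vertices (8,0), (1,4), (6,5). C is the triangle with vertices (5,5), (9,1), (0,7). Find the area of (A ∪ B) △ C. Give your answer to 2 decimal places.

18.60

|A ∪ B| = 21.5.
|(A ∪ B) ∩ C| = 4.4486.
|(A ∪ B) △ C| = 21.5 + 6 − 8.8972 = 18.60.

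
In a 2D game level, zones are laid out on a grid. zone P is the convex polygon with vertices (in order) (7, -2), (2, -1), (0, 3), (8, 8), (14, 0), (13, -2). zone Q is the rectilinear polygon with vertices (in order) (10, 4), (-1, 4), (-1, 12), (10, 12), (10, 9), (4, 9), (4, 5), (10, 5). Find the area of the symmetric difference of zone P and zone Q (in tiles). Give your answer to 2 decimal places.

|zone P| = 86.5, |zone Q| = 64, |zone P∩zone Q| = 7.8.
|zone P △ zone Q| = |zone P| + |zone Q| − 2·|zone P∩zone Q| = 86.5 + 64 − 15.6 = 134.90.

134.90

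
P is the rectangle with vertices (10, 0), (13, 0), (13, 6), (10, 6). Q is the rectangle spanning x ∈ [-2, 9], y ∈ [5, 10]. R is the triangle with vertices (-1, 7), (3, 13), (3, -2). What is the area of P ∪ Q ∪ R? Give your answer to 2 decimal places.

By inclusion–exclusion:
Individual areas: |P| = 18, |Q| = 55, |R| = 30.
|P∩Q| = 0 (no overlap).
|P∩R| = 0.
|Q∩R| = 16.1111.
|P∩Q∩R| = 0.
|P ∪ Q ∪ R| = 103 − 16.1111 + 0 = 86.89.

86.89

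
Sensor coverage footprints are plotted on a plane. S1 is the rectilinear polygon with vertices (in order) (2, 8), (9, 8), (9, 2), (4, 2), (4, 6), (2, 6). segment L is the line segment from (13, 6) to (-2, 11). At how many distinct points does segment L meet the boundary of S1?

2

The segment meets the boundary at (7,8), (9,7.333).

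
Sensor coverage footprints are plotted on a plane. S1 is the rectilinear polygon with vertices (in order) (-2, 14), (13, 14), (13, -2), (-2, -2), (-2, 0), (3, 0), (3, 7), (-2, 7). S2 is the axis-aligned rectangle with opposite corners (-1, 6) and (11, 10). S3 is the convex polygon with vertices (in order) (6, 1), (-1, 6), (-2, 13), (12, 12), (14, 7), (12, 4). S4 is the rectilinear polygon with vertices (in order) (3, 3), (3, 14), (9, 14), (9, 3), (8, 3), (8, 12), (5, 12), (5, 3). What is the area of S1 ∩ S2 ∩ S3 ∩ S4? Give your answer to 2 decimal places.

12.00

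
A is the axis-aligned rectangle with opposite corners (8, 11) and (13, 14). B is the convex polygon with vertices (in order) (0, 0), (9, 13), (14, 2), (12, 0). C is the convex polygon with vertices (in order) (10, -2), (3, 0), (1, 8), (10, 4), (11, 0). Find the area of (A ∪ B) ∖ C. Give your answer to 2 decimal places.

66.24

|A ∪ B| = 106.8131.
|(A ∪ B) ∩ C| = 40.5709.
|(A ∪ B) ∖ C| = 106.8131 − 40.5709 = 66.24.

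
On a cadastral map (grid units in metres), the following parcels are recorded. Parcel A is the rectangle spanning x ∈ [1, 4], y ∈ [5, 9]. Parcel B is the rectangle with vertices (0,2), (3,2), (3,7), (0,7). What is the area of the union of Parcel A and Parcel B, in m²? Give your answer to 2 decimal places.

23.00

By inclusion–exclusion:
Individual areas: |Parcel A| = 12, |Parcel B| = 15.
|Parcel A∩Parcel B|: x∈[1,3], y∈[5,7] → 2·2 = 4.
|Parcel A ∪ Parcel B| = 27 − 4 = 23.00.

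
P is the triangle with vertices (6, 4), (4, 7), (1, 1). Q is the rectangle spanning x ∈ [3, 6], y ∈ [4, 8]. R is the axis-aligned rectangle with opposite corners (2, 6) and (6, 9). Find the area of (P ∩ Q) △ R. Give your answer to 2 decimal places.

15.83

|P ∩ Q| = 5.
|(P ∩ Q) ∩ R| = 0.5833.
|(P ∩ Q) △ R| = 5 + 12 − 1.1667 = 15.83.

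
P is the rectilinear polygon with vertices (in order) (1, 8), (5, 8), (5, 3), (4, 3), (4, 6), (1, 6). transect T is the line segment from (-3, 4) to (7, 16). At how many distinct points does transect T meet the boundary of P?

0

The segment lies entirely outside P and never meets its boundary.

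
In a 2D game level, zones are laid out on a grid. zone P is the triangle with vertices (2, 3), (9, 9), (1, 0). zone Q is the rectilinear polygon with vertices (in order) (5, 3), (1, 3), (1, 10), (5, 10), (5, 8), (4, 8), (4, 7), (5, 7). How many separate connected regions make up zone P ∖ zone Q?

zone P ∖ zone Q splits into 2 disjoint pieces (area 2.1429, area 2.5).

2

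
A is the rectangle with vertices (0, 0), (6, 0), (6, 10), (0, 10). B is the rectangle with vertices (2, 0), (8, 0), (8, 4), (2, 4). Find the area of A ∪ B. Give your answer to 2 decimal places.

By inclusion–exclusion:
Individual areas: |A| = 60, |B| = 24.
|A∩B|: x∈[2,6], y∈[0,4] → 4·4 = 16.
|A ∪ B| = 84 − 16 = 68.00.

68.00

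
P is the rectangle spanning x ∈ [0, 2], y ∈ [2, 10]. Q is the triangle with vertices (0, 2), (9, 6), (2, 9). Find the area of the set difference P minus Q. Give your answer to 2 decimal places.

9.89

|P| = 16, |P∩Q| = 6.1111.
|P ∖ Q| = |P| − |P∩Q| = 16 − 6.1111 = 9.89.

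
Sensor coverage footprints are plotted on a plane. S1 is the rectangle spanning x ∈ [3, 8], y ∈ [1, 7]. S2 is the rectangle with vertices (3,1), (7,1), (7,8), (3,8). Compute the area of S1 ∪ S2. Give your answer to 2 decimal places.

By inclusion–exclusion:
Individual areas: |S1| = 30, |S2| = 28.
|S1∩S2|: x∈[3,7], y∈[1,7] → 4·6 = 24.
|S1 ∪ S2| = 58 − 24 = 34.00.

34.00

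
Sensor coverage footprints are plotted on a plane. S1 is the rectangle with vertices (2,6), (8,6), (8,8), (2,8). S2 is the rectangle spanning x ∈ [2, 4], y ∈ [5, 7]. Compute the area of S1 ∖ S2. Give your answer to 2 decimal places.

10.00

|S1∩S2|: x∈[2,4], y∈[6,7] → 2·1 = 2.
|S1| = 12.
|S1 ∖ S2| = |S1| − |S1∩S2| = 12 − 2 = 10.00.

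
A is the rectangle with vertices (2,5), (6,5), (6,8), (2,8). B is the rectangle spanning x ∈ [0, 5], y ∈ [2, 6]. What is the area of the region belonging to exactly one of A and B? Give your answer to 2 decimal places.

26.00

|A∩B|: x∈[2,5], y∈[5,6] → 3·1 = 3.
|A △ B| = |A| + |B| − 2·|A∩B| = 12 + 20 − 6 = 26.00.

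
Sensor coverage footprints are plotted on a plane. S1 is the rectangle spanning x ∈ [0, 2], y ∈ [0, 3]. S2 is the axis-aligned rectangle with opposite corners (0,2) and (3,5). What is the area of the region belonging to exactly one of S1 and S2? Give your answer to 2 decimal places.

|S1∩S2|: x∈[0,2], y∈[2,3] → 2·1 = 2.
|S1 △ S2| = |S1| + |S2| − 2·|S1∩S2| = 6 + 9 − 4 = 11.00.

11.00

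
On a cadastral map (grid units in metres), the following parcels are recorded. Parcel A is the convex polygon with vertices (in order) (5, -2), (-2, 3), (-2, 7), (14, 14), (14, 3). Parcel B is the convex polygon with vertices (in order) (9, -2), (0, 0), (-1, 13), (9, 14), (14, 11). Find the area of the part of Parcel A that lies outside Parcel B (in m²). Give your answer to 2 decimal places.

|Parcel A| = 160, |Parcel A∩Parcel B| = 130.6032.
|Parcel A ∖ Parcel B| = |Parcel A| − |Parcel A∩Parcel B| = 160 − 130.6032 = 29.40.

29.40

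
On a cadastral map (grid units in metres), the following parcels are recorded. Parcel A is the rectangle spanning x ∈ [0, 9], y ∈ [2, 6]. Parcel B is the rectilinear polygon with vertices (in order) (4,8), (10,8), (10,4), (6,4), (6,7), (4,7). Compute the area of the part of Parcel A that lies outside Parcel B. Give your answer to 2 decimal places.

|Parcel A| = 36, |Parcel A∩Parcel B| = 6.
|Parcel A ∖ Parcel B| = |Parcel A| − |Parcel A∩Parcel B| = 36 − 6 = 30.00.

30.00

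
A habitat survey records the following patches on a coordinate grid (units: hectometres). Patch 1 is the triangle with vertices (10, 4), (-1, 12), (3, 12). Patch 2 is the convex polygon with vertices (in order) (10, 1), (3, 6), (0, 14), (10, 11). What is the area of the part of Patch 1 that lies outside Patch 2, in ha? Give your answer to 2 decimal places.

|Patch 1| = 16, |Patch 1∩Patch 2| = 14.4688.
|Patch 1 ∖ Patch 2| = |Patch 1| − |Patch 1∩Patch 2| = 16 − 14.4688 = 1.53.

1.53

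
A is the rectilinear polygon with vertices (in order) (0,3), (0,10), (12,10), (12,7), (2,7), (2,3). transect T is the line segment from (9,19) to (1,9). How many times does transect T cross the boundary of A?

1

The segment meets the boundary at (1.8,10).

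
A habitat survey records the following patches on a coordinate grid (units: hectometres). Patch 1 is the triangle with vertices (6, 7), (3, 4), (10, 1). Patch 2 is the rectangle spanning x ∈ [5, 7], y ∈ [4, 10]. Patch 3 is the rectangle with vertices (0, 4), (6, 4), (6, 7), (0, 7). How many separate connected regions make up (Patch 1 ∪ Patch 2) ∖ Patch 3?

1

(Patch 1 ∪ Patch 2) ∖ Patch 3 is a single connected region.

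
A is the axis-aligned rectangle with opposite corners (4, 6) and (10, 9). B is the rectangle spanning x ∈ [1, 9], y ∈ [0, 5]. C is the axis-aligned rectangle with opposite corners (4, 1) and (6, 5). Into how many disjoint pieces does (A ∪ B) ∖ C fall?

2

(A ∪ B) ∖ C splits into 2 disjoint pieces (area 18, area 32).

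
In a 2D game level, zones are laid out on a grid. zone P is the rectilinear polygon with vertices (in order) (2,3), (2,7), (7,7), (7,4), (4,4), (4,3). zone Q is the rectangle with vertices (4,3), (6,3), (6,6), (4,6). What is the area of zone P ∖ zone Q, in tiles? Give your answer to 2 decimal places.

13.00

|zone P| = 17, |zone P∩zone Q| = 4.
|zone P ∖ zone Q| = |zone P| − |zone P∩zone Q| = 17 − 4 = 13.00.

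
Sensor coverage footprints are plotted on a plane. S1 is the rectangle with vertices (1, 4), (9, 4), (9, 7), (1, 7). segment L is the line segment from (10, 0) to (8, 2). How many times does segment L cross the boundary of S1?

0

The segment lies entirely outside S1 and never meets its boundary.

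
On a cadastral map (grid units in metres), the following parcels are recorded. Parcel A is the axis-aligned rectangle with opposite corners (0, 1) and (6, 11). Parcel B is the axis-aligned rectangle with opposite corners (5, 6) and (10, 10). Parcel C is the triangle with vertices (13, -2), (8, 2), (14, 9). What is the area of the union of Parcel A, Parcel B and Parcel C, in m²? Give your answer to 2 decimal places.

By inclusion–exclusion:
Individual areas: |Parcel A| = 60, |Parcel B| = 20, |Parcel C| = 29.5.
|Parcel A∩Parcel B|: x∈[5,6], y∈[6,10] → 1·4 = 4.
|Parcel A∩Parcel C| = 0.
|Parcel B∩Parcel C| = 0.
|Parcel A∩Parcel B∩Parcel C| = 0.
|Parcel A ∪ Parcel B ∪ Parcel C| = 109.5 − 4 + 0 = 105.50.

105.50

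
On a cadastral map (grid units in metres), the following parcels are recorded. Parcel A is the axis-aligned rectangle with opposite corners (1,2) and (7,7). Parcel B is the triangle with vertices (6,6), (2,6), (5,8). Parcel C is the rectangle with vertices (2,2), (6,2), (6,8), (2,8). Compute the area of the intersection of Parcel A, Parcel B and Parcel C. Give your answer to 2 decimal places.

3.00

The intersection is the polygon with vertices (6,6), (2,6), (3.5,7), (5.5,7).
By the shoelace formula its area is 3.00.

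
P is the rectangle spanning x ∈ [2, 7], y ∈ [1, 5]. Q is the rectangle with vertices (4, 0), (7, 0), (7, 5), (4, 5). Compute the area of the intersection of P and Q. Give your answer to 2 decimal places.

|P∩Q|: x∈[4,7], y∈[1,5] → 3·4 = 12.

12.00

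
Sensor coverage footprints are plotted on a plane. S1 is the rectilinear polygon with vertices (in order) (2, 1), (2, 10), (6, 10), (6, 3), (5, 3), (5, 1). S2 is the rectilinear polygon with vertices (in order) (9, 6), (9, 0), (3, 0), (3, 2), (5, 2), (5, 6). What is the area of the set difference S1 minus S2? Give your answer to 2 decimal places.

|S1| = 34, |S1∩S2| = 5.
|S1 ∖ S2| = |S1| − |S1∩S2| = 34 − 5 = 29.00.

29.00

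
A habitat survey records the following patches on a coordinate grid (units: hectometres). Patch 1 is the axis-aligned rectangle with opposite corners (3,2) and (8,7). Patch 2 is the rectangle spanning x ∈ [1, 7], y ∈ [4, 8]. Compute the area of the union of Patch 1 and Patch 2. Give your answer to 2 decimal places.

By inclusion–exclusion:
Individual areas: |Patch 1| = 25, |Patch 2| = 24.
|Patch 1∩Patch 2|: x∈[3,7], y∈[4,7] → 4·3 = 12.
|Patch 1 ∪ Patch 2| = 49 − 12 = 37.00.

37.00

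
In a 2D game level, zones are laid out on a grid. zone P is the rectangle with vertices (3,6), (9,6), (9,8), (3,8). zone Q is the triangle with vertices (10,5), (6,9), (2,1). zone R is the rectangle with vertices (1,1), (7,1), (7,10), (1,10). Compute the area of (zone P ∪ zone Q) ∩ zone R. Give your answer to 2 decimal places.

The region (zone P ∪ zone Q) ∩ zone R is the polygon with vertices (2,1), (4.5,6), (3,6), (3,8), (5.5,8), (6,9), (7,8), (7,3.5).
By the shoelace formula its area is 21.25.

21.25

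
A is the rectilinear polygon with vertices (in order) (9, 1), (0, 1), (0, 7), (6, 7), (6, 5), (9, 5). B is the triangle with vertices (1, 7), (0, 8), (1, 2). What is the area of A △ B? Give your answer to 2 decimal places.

46.33

|A| = 48, |B| = 2.5, |A∩B| = 2.0833.
|A △ B| = |A| + |B| − 2·|A∩B| = 48 + 2.5 − 4.1667 = 46.33.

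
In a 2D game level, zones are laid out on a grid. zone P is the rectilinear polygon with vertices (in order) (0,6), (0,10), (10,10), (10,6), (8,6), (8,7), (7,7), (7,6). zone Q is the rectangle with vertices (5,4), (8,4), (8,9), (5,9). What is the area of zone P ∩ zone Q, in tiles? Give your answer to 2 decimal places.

8.00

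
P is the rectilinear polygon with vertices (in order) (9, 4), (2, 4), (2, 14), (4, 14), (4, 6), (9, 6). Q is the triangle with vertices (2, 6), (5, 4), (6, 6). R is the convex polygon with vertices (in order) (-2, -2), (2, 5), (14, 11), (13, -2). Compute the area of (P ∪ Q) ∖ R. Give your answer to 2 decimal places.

17.00

|P ∪ Q| = 30.
|(P ∪ Q) ∩ R| = 13.
|(P ∪ Q) ∖ R| = 30 − 13 = 17.00.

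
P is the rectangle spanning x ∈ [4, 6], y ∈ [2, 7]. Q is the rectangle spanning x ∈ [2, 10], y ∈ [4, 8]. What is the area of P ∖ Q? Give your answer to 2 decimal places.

|P∩Q|: x∈[4,6], y∈[4,7] → 2·3 = 6.
|P| = 10.
|P ∖ Q| = |P| − |P∩Q| = 10 − 6 = 4.00.

4.00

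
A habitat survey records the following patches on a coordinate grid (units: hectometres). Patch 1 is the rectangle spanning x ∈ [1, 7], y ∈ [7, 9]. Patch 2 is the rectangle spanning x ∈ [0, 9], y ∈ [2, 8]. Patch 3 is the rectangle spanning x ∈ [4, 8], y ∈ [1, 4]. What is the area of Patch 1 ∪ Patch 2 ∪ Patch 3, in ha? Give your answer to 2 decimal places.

By inclusion–exclusion:
Individual areas: |Patch 1| = 12, |Patch 2| = 54, |Patch 3| = 12.
|Patch 1∩Patch 2|: x∈[1,7], y∈[7,8] → 6·1 = 6.
|Patch 1∩Patch 3| = 0 (no overlap).
|Patch 2∩Patch 3|: x∈[4,8], y∈[2,4] → 4·2 = 8.
|Patch 1∩Patch 2∩Patch 3| = 0.
|Patch 1 ∪ Patch 2 ∪ Patch 3| = 78 − 14 + 0 = 64.00.

64.00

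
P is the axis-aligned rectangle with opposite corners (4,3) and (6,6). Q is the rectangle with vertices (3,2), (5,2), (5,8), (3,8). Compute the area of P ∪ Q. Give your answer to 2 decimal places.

15.00

By inclusion–exclusion:
Individual areas: |P| = 6, |Q| = 12.
|P∩Q|: x∈[4,5], y∈[3,6] → 1·3 = 3.
|P ∪ Q| = 18 − 3 = 15.00.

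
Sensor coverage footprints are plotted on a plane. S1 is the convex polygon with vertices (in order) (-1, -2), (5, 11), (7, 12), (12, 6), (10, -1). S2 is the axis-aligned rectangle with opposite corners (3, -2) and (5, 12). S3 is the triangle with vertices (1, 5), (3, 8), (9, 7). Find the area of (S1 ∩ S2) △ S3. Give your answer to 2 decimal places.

|S1 ∩ S2| = 20.7576.
|(S1 ∩ S2) ∩ S3| = 3.7857.
|(S1 ∩ S2) △ S3| = 20.7576 + 10 − 7.5714 = 23.19.

23.19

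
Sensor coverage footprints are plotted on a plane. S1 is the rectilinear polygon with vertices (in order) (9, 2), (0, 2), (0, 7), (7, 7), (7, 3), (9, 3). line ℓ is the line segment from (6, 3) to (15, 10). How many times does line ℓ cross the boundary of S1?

The segment meets the boundary at (7,3.778).

1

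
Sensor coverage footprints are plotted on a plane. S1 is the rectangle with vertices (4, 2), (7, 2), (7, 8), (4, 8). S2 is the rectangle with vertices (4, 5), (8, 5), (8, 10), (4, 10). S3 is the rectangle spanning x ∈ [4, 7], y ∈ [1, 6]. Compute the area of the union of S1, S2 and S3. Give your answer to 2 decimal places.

By inclusion–exclusion:
Individual areas: |S1| = 18, |S2| = 20, |S3| = 15.
|S1∩S2|: x∈[4,7], y∈[5,8] → 3·3 = 9.
|S1∩S3|: x∈[4,7], y∈[2,6] → 3·4 = 12.
|S2∩S3|: x∈[4,7], y∈[5,6] → 3·1 = 3.
|S1∩S2∩S3| = 3.
|S1 ∪ S2 ∪ S3| = 53 − 24 + 3 = 32.00.

32.00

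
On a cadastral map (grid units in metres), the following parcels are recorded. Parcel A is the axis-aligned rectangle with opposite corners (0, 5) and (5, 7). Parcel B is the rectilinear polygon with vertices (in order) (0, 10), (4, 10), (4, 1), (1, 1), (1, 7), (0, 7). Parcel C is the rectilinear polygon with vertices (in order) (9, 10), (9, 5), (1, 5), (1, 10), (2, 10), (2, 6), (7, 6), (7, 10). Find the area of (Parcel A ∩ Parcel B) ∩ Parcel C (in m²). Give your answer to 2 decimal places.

The region (Parcel A ∩ Parcel B) ∩ Parcel C is the polygon with vertices (4,5), (1,5), (1,7), (2,7), (2,6), (4,6).
By the shoelace formula its area is 4.00.

4.00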